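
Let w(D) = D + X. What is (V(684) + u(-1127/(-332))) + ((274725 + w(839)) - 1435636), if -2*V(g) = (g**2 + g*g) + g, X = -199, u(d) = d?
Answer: -540650581/332 ≈ -1.6285e+6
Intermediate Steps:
w(D) = -199 + D (w(D) = D - 199 = -199 + D)
V(g) = -g**2 - g/2 (V(g) = -((g**2 + g*g) + g)/2 = -((g**2 + g**2) + g)/2 = -(2*g**2 + g)/2 = -(g + 2*g**2)/2 = -g**2 - g/2)
(V(684) + u(-1127/(-332))) + ((274725 + w(839)) - 1435636) = (-1*684*(1/2 + 684) - 1127/(-332)) + ((274725 + (-199 + 839)) - 1435636) = (-1*684*1369/2 - 1127*(-1/332)) + ((274725 + 640) - 1435636) = (-468198 + 1127/332) + (275365 - 1435636) = -155440609/332 - 1160271 = -540650581/332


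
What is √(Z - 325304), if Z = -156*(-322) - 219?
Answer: I*√275291 ≈ 524.68*I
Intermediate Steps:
Z = 50013 (Z = 50232 - 219 = 50013)
√(Z - 325304) = √(50013 - 325304) = √(-275291) = I*√275291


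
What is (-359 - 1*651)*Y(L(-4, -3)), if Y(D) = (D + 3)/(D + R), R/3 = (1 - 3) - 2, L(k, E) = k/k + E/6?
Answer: 7070/23 ≈ 307.39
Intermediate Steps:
L(k, E) = 1 + E/6 (L(k, E) = 1 + E*(⅙) = 1 + E/6)
R = -12 (R = 3*((1 - 3) - 2) = 3*(-2 - 2) = 3*(-4) = -12)
Y(D) = (3 + D)/(-12 + D) (Y(D) = (D + 3)/(D - 12) = (3 + D)/(-12 + D))
(-359 - 1*651)*Y(L(-4, -3)) = (-359 - 1*651)*((3 + (1 + (⅙)*(-3)))/(-12 + (1 + (⅙)*(-3)))) = (-359 - 651)*((3 + (1 - ½))/(-12 + (1 - ½))) = -1010*(3 + ½)/(-12 + ½) = -1010*7/((-23/2)*2) = -(-2020)*7/(23*2) = -1010*(-7/23) = 7070/23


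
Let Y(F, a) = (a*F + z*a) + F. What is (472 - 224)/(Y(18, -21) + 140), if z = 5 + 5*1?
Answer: -124/215 ≈ -0.57674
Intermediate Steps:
z = 10 (z = 5 + 5 = 10)
Y(F, a) = F + 10*a + F*a (Y(F, a) = (a*F + 10*a) + F = (F*a + 10*a) + F = (10*a + F*a) + F = F + 10*a + F*a)
(472 - 224)/(Y(18, -21) + 140) = (472 - 224)/((18 + 10*(-21) + 18*(-21)) + 140) = 248/((18 - 210 - 378) + 140) = 248/(-570 + 140) = 248/(-430) = 248*(-1/430) = -124/215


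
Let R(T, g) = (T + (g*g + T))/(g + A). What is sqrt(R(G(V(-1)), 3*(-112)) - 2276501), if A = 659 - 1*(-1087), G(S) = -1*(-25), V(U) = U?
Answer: 2*I*sqrt(282859524015)/705 ≈ 1508.8*I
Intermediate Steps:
G(S) = 25
A = 1746 (A = 659 + 1087 = 1746)
R(T, g) = (g**2 + 2*T)/(1746 + g) (R(T, g) = (T + (g*g + T))/(g + 1746) = (T + (g**2 + T))/(1746 + g) = (T + (T + g**2))/(1746 + g) = (g**2 + 2*T)/(1746 + g))
sqrt(R(G(V(-1)), 3*(-112)) - 2276501) = sqrt(((3*(-112))**2 + 2*25)/(1746 + 3*(-112)) - 2276501) = sqrt(((-336)**2 + 50)/(1746 - 336) - 2276501) = sqrt((112896 + 50)/1410 - 2276501) = sqrt((1/1410)*112946 - 2276501) = sqrt(56473/705 - 2276501) = sqrt(-1604876732/705) = 2*I*sqrt(282859524015)/705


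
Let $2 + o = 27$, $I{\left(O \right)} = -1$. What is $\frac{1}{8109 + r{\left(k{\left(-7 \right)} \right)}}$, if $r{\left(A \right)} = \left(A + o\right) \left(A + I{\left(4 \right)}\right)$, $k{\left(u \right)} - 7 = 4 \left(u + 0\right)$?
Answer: $\frac{1}{8021} \approx 0.00012467$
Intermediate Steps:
$o = 25$ ($o = -2 + 27 = 25$)
$k{\left(u \right)} = 7 + 4 u$ ($k{\left(u \right)} = 7 + 4 \left(u + 0\right) = 7 + 4 u$)
$r{\left(A \right)} = \left(-1 + A\right) \left(25 + A\right)$ ($r{\left(A \right)} = \left(A + 25\right) \left(A - 1\right) = \left(25 + A\right) \left(-1 + A\right) = \left(-1 + A\right) \left(25 + A\right)$)
$\frac{1}{8109 + r{\left(k{\left(-7 \right)} \right)}} = \frac{1}{8109 + \left(-25 + \left(7 + 4 \left(-7\right)\right)^{2} + 24 \left(7 + 4 \left(-7\right)\right)\right)} = \frac{1}{8109 + \left(-25 + \left(7 - 28\right)^{2} + 24 \left(7 - 28\right)\right)} = \frac{1}{8109 + \left(-25 + \left(-21\right)^{2} + 24 \left(-21\right)\right)} = \frac{1}{8109 - 88} = \frac{1}{8021}$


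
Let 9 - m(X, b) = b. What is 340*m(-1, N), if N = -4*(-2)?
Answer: 340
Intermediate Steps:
N = 8
m(X, b) = 9 - b
340*m(-1, N) = 340*(9 - 1*8) = 340*(9 - 8) = 340*1 = 340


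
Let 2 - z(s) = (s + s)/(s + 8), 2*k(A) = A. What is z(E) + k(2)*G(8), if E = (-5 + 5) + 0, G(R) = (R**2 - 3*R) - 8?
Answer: 34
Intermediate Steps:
k(A) = A/2
G(R) = -8 + R**2 - 3*R
E = 0 (E = 0 + 0 = 0)
z(s) = 2 - 2*s/(8 + s) (z(s) = 2 - (s + s)/(s + 8) = 2 - 2*s/(8 + s))
z(E) + k(2)*G(8) = 16/(8 + 0) + ((1/2)*2)*(-8 + 8**2 - 3*8) = 16/8 + 1*(-8 + 64 - 24) = 16*(1/8) + 1*32 = 2 + 32 = 34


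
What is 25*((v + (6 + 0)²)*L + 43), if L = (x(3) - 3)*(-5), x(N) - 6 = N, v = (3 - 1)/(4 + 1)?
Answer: -26225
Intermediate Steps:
v = ⅖ (v = 2/5 = 2*(⅕) = ⅖ ≈ 0.40000)
x(N) = 6 + N
L = -30 (L = ((6 + 3) - 3)*(-5) = (9 - 3)*(-5) = 6*(-5) = -30)
25*((v + (6 + 0)²)*L + 43) = 25*((⅖ + (6 + 0)²)*(-30) + 43) = 25*((⅖ + 6²)*(-30) + 43) = 25*((⅖ + 36)*(-30) + 43) = 25*((182/5)*(-30) + 43) = 25*(-1092 + 43) = 25*(-1049) = -26225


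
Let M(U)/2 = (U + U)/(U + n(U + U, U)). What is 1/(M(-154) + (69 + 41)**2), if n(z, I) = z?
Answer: 3/36304 ≈ 8.2636e-5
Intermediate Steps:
M(U) = 4/3 (M(U) = 2*((U + U)/(U + (U + U))) = 2*((2*U)/(U + 2*U)) = 2*((2*U)/((3*U))) = 2*((2*U)*(1/(3*U))) = 2*(2/3) = 4/3)
1/(M(-154) + (69 + 41)**2) = 1/(4/3 + (69 + 41)**2) = 1/(4/3 + 110**2) = 1/(4/3 + 12100) = 1/(36304/3) = 3/36304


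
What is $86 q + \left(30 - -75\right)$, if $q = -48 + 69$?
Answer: $1911$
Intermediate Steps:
$q = 21$
$86 q + \left(30 - -75\right) = 86 \cdot 21 + \left(30 - -75\right) = 1806 + \left(30 + 75\right) = 1806 + 105 = 1911$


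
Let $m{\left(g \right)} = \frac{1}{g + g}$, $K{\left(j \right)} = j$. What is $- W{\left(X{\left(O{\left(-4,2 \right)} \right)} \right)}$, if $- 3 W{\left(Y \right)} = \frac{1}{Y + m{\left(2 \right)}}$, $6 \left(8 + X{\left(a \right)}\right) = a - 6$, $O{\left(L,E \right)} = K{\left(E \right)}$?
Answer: $- \frac{4}{101} \approx -0.039604$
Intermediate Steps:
$m{\left(g \right)} = \frac{1}{2 g}$
$O{\left(L,E \right)} = E$
$X{\left(a \right)} = -9 + \frac{a}{6}$ ($X{\left(a \right)} = -8 + \frac{a - 6}{6} = -8 + \frac{-6 + a}{6} = -8 + \left(-1 + \frac{a}{6}\right) = -9 + \frac{a}{6}$)
$W{\left(Y \right)} = - \frac{1}{3 \left(\frac{1}{4} + Y\right)}$ ($W{\left(Y \right)} = - \frac{1}{3 \left(Y + \frac{1}{2 \cdot 2}\right)} = - \frac{1}{3 \left(Y + \frac{1}{2} \cdot \frac{1}{2}\right)} = - \frac{1}{3 \left(Y + \frac{1}{4}\right)} = - \frac{1}{3 \left(\frac{1}{4} + Y\right)}$)
$- W{\left(X{\left(O{\left(-4,2 \right)} \right)} \right)} = - \frac{-4}{3 + 12 \left(-9 + \frac{1}{6} \cdot 2\right)} = - \frac{-4}{3 + 12 \left(-9 + \frac{1}{3}\right)} = - \frac{-4}{3 + 12 \left(- \frac{26}{3}\right)} = - \frac{-4}{3 - 104} = - \frac{-4}{-101} = - \frac{\left(-4\right) \left(-1\right)}{101} = \left(-1\right) \frac{4}{101} = - \frac{4}{101}$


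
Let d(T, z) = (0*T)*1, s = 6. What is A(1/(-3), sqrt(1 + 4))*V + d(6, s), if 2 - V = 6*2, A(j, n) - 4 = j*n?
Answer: -40 + 10*sqrt(5)/3 ≈ -32.546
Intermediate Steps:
A(j, n) = 4 + j*n
d(T, z) = 0 (d(T, z) = 0*1 = 0)
V = -10 (V = 2 - 6*2 = 2 - 1*12 = 2 - 12 = -10)
A(1/(-3), sqrt(1 + 4))*V + d(6, s) = (4 + sqrt(1 + 4)/(-3))*(-10) + 0 = (4 - sqrt(5)/3)*(-10) + 0 = (-40 + 10*sqrt(5)/3) + 0 = -40 + 10*sqrt(5)/3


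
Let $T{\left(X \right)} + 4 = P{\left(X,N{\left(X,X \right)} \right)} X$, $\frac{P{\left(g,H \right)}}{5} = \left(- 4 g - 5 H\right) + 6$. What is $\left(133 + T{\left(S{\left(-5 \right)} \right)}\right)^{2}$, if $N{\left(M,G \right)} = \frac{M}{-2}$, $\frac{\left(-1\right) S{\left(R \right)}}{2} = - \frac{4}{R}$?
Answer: $\frac{95481}{25} \approx 3819.2$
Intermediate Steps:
$S{\left(R \right)} = \frac{8}{R}$ ($S{\left(R \right)} = - 2 \left(- \frac{4}{R}\right) = \frac{8}{R}$)
$N{\left(M,G \right)} = - \frac{M}{2}$ ($N{\left(M,G \right)} = M \left(- \frac{1}{2}\right) = - \frac{M}{2}$)
$P{\left(g,H \right)} = 30 - 25 H - 20 g$ ($P{\left(g,H \right)} = 5 \left(\left(- 4 g - 5 H\right) + 6\right) = 5 \left(\left(- 5 H - 4 g\right) + 6\right) = 5 \left(6 - 5 H - 4 g\right) = 30 - 25 H - 20 g$)
$T{\left(X \right)} = -4 + X \left(30 - \frac{15 X}{2}\right)$ ($T{\left(X \right)} = -4 + \left(30 - 25 \left(- \frac{X}{2}\right) - 20 X\right) X = -4 + \left(30 + \frac{25 X}{2} - 20 X\right) X = -4 + \left(30 - \frac{15 X}{2}\right) X = -4 + X \left(30 - \frac{15 X}{2}\right)$)
$\left(133 + T{\left(S{\left(-5 \right)} \right)}\right)^{2} = \left(133 - \left(4 + \frac{15 \frac{8}{-5} \left(-4 + \frac{8}{-5}\right)}{2}\right)\right)^{2} = \left(133 - \left(4 + \frac{15 \cdot 8 \left(- \frac{1}{5}\right) \left(-4 + 8 \left(- \frac{1}{5}\right)\right)}{2}\right)\right)^{2} = \left(133 - \left(4 - 12 \left(-4 - \frac{8}{5}\right)\right)\right)^{2} = \left(133 - \left(4 - - \frac{336}{5}\right)\right)^{2} = \left(133 - \frac{356}{5}\right)^{2} = \left(\frac{309}{5}\right)^{2} = \frac{95481}{25}$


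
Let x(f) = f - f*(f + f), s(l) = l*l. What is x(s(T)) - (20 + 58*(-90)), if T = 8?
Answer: -2928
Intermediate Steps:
s(l) = l²
x(f) = f - 2*f² (x(f) = f - f*2*f = f - 2*f²)
x(s(T)) - (20 + 58*(-90)) = 8²*(1 - 2*8²) - (20 + 58*(-90)) = 64*(1 - 2*64) - (20 - 5220) = 64*(1 - 128) - 1*(-5200) = 64*(-127) + 5200 = -8128 + 5200 = -2928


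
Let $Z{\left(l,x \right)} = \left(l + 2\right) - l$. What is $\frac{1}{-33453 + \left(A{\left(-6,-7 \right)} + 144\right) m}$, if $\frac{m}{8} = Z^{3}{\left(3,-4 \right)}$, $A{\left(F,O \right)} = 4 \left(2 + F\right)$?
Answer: $- \frac{1}{25261} \approx -3.9587 \cdot 10^{-5}$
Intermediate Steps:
$A{\left(F,O \right)} = 8 + 4 F$
$Z{\left(l,x \right)} = 2$ ($Z{\left(l,x \right)} = \left(2 + l\right) - l = 2$)
$m = 64$ ($m = 8 \cdot 2^{3} = 8 \cdot 8 = 64$)
$\frac{1}{-33453 + \left(A{\left(-6,-7 \right)} + 144\right) m} = \frac{1}{-33453 + \left(\left(8 + 4 \left(-6\right)\right) + 144\right) 64} = \frac{1}{-33453 + \left(\left(8 - 24\right) + 144\right) 64} = \frac{1}{-33453 + \left(-16 + 144\right) 64} = \frac{1}{-33453 + 128 \cdot 64} = \frac{1}{-33453 + 8192} = \frac{1}{-25261} = - \frac{1}{25261}$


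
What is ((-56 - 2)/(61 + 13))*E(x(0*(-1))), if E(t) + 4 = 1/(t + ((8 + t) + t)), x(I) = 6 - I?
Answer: 2987/962 ≈ 3.1050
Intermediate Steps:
E(t) = -4 + 1/(8 + 3*t) (E(t) = -4 + 1/(t + ((8 + t) + t)) = -4 + 1/(t + (8 + 2*t)) = -4 + 1/(8 + 3*t))
((-56 - 2)/(61 + 13))*E(x(0*(-1))) = ((-56 - 2)/(61 + 13))*((-31 - 12*(6 - 0*(-1)))/(8 + 3*(6 - 0*(-1)))) = (-58/74)*((-31 - 12*(6 - 1*0))/(8 + 3*(6 - 1*0))) = (-58*1/74)*((-31 - 12*(6 + 0))/(8 + 3*(6 + 0))) = -29*(-31 - 12*6)/(37*(8 + 3*6)) = -29*(-31 - 72)/(37*(8 + 18)) = -29*(-103)/(37*26) = -29*(-103)/962 = -29/37*(-103/26) = 2987/962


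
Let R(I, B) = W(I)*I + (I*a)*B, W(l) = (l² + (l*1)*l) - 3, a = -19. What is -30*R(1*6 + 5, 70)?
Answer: 360030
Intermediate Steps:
W(l) = -3 + 2*l² (W(l) = (l² + l*l) - 3 = (l² + l²) - 3 = 2*l² - 3 = -3 + 2*l²)
R(I, B) = I*(-3 + 2*I²) - 19*B*I (R(I, B) = (-3 + 2*I²)*I + (I*(-19))*B = I*(-3 + 2*I²) + (-19*I)*B = I*(-3 + 2*I²) - 19*B*I)
-30*R(1*6 + 5, 70) = -30*(1*6 + 5)*(-3 - 19*70 + 2*(1*6 + 5)²) = -30*(6 + 5)*(-3 - 1330 + 2*(6 + 5)²) = -330*(-3 - 1330 + 2*11²) = -330*(-3 - 1330 + 2*121) = -330*(-3 - 1330 + 242) = -330*(-1091) = -30*(-12001) = 360030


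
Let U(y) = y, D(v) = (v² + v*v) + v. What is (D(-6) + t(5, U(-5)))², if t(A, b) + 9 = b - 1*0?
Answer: 2704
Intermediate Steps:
D(v) = v + 2*v² (D(v) = (v² + v²) + v = 2*v² + v = v + 2*v²)
t(A, b) = -9 + b (t(A, b) = -9 + (b - 1*0) = -9 + (b + 0) = -9 + b)
(D(-6) + t(5, U(-5)))² = (-6*(1 + 2*(-6)) + (-9 - 5))² = (-6*(1 - 12) - 14)² = (-6*(-11) - 14)² = (66 - 14)² = 52² = 2704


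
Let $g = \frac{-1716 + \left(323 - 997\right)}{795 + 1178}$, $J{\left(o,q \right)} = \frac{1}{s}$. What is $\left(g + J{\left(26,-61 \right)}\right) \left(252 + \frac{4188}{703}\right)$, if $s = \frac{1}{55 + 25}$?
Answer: $\frac{28189924800}{1387019} \approx 20324.0$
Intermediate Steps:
$s = \frac{1}{80} \approx 0.0125$
$J{\left(o,q \right)} = 80$ ($J{\left(o,q \right)} = \frac{1}{\frac{1}{80}} = 80$)
$g = - \frac{2390}{1973}$ ($g = \frac{-1716 - 674}{1973} = \left(-2390\right) \frac{1}{1973} = - \frac{2390}{1973} \approx -1.2114$)
$\left(g + J{\left(26,-61 \right)}\right) \left(252 + \frac{4188}{703}\right) = \left(- \frac{2390}{1973} + 80\right) \left(252 + \frac{4188}{703}\right) = \frac{155450 \left(252 + 4188 \cdot \frac{1}{703}\right)}{1973} = \frac{155450 \left(252 + \frac{4188}{703}\right)}{1973} = \frac{155450}{1973} \cdot \frac{181344}{703} = \frac{28189924800}{1387019}$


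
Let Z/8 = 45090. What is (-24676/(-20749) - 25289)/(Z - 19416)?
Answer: -524696785/7081716696 ≈ -0.074092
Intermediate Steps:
Z = 360720 (Z = 8*45090 = 360720)
(-24676/(-20749) - 25289)/(Z - 19416) = (-24676/(-20749) - 25289)/(360720 - 19416) = (-24676*(-1/20749) - 25289)/341304 = (24676/20749 - 25289)*(1/341304) = -524696785/20749*1/341304 = -524696785/7081716696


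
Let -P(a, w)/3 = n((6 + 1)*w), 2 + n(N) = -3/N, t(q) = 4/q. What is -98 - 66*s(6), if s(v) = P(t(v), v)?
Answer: -3557/7 ≈ -508.14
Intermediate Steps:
n(N) = -2 - 3/N
P(a, w) = 6 + 9/(7*w) (P(a, w) = -3*(-2 - 3*1/(w*(6 + 1))) = -3*(-2 - 3*1/(7*w)) = -3*(-2 - 3/(7*w)) = 6 + 9/(7*w))
s(v) = 6 + 9/(7*v)
-98 - 66*s(6) = -98 - 66*(6 + (9/7)/6) = -98 - 66*(6 + (9/7)*(1/6)) = -98 - 66*(6 + 3/14) = -98 - 66*87/14 = -98 - 2871/7 = -3557/7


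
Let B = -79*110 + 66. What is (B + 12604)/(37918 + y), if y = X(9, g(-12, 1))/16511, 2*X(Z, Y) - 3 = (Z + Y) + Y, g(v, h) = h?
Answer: 13142756/125212821 ≈ 0.10496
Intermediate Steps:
X(Z, Y) = 3/2 + Y + Z/2 (X(Z, Y) = 3/2 + ((Z + Y) + Y)/2 = 3/2 + ((Y + Z) + Y)/2 = 3/2 + (Z + 2*Y)/2 = 3/2 + (Y + Z/2) = 3/2 + Y + Z/2)
B = -8624 (B = -8690 + 66 = -8624)
y = 7/16511 (y = (3/2 + 1 + (1/2)*9)/16511 = (3/2 + 1 + 9/2)*(1/16511) = 7*(1/16511) = 7/16511 ≈ 0.00042396)
(B + 12604)/(37918 + y) = (-8624 + 12604)/(37918 + 7/16511) = 3980/(626064105/16511) = 3980*(16511/626064105) = 13142756/125212821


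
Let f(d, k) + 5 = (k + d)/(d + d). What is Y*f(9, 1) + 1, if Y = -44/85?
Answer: 505/153 ≈ 3.3007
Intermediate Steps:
Y = -44/85 (Y = -44*1/85 = -44/85 ≈ -0.51765)
f(d, k) = -5 + (d + k)/(2*d) (f(d, k) = -5 + (k + d)/(d + d) = -5 + (d + k)/((2*d)) = -5 + (d + k)*(1/(2*d)) = -5 + (d + k)/(2*d))
Y*f(9, 1) + 1 = -22*(1 - 9*9)/(85*9) + 1 = -22*(1 - 81)/(85*9) + 1 = -22*(-80)/(85*9) + 1 = -44/85*(-40/9) + 1 = 352/153 + 1 = 505/153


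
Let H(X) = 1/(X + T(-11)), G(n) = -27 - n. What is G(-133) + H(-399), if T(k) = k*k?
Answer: 29467/278 ≈ 106.00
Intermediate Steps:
T(k) = k**2
H(X) = 1/(121 + X) (H(X) = 1/(X + (-11)**2) = 1/(X + 121) = 1/(121 + X))
G(-133) + H(-399) = (-27 - 1*(-133)) + 1/(121 - 399) = (-27 + 133) + 1/(-278) = 106 - 1/278 = 29467/278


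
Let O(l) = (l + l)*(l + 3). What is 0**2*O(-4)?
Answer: 0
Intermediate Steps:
O(l) = 2*l*(3 + l) (O(l) = (2*l)*(3 + l) = 2*l*(3 + l))
0**2*O(-4) = 0**2*(2*(-4)*(3 - 4)) = 0*(2*(-4)*(-1)) = 0*8 = 0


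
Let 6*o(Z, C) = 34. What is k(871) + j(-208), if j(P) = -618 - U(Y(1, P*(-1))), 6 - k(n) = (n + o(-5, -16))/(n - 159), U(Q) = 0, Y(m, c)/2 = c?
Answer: -654931/1068 ≈ -613.23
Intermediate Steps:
Y(m, c) = 2*c
o(Z, C) = 17/3 (o(Z, C) = (⅙)*34 = 17/3)
k(n) = 6 - (17/3 + n)/(-159 + n) (k(n) = 6 - (n + 17/3)/(n - 159) = 6 - (17/3 + n)/(-159 + n))
j(P) = -618 (j(P) = -618 - 1*0 = -618 + 0 = -618)
k(871) + j(-208) = (-2879 + 15*871)/(3*(-159 + 871)) - 618 = (⅓)*(-2879 + 13065)/712 - 618 = (⅓)*(1/712)*10186 - 618 = 5093/1068 - 618 = -654931/1068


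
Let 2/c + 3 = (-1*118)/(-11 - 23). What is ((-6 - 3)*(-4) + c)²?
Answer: 25921/16 ≈ 1620.1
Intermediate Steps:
c = 17/4 (c = 2/(-3 + (-1*118)/(-11 - 23)) = 2/(-3 - 118/(-34)) = 2/(-3 - 118*(-1/34)) = 2/(-3 + 59/17) = 2/(8/17) = 2*(17/8) = 17/4 ≈ 4.2500)
((-6 - 3)*(-4) + c)² = ((-6 - 3)*(-4) + 17/4)² = (-9*(-4) + 17/4)² = (36 + 17/4)² = (161/4)² = 25921/16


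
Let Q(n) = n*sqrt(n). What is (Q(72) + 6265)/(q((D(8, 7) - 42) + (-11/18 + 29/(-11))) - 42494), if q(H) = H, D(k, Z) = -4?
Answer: -1240470/8423563 - 85536*sqrt(2)/8423563 ≈ -0.16162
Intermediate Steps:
Q(n) = n**(3/2)
(Q(72) + 6265)/(q((D(8, 7) - 42) + (-11/18 + 29/(-11))) - 42494) = (72**(3/2) + 6265)/(((-4 - 42) + (-11/18 + 29/(-11))) - 42494) = (432*sqrt(2) + 6265)/((-46 + (-11*1/18 + 29*(-1/11))) - 42494) = (6265 + 432*sqrt(2))/((-46 + (-11/18 - 29/11)) - 42494) = (6265 + 432*sqrt(2))/((-46 - 643/198) - 42494) = (6265 + 432*sqrt(2))/(-9751/198 - 42494) = (6265 + 432*sqrt(2))/(-8423563/198) = (6265 + 432*sqrt(2))*(-198/8423563) = -1240470/8423563 - 85536*sqrt(2)/8423563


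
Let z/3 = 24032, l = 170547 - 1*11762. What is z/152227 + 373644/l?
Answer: 68326468548/24171364195 ≈ 2.8268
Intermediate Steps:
l = 158785 (l = 170547 - 11762 = 158785)
z = 72096 (z = 3*24032 = 72096)
z/152227 + 373644/l = 72096/152227 + 373644/158785 = 68326468548/24171364195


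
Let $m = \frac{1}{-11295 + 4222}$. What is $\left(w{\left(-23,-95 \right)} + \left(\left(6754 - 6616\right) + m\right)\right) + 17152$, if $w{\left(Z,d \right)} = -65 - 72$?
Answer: $\frac{121323168}{7073} \approx 17153.0$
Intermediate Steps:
$w{\left(Z,d \right)} = -137$
$m = - \frac{1}{7073}$ ($m = \frac{1}{-7073} = - \frac{1}{7073} \approx -0.00014138$)
$\left(w{\left(-23,-95 \right)} + \left(\left(6754 - 6616\right) + m\right)\right) + 17152 = \left(-137 + \left(\left(6754 - 6616\right) - \frac{1}{7073}\right)\right) + 17152 = \left(-137 + \left(138 - \frac{1}{7073}\right)\right) + 17152 = \left(-137 + \frac{976073}{7073}\right) + 17152 = \frac{7072}{7073} + 17152 = \frac{121323168}{7073}$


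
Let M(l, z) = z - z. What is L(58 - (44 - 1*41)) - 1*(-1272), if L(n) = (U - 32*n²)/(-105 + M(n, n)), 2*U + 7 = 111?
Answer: 230308/105 ≈ 2193.4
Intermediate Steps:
U = 52 (U = -7/2 + (½)*111 = -7/2 + 111/2 = 52)
M(l, z) = 0
L(n) = -52/105 + 32*n²/105 (L(n) = (52 - 32*n²)/(-105 + 0) = (52 - 32*n²)/(-105) = (52 - 32*n²)*(-1/105) = -52/105 + 32*n²/105)
L(58 - (44 - 1*41)) - 1*(-1272) = (-52/105 + 32*(58 - (44 - 1*41))²/105) - 1*(-1272) = (-52/105 + 32*(58 - (44 - 41))²/105) + 1272 = (-52/105 + 32*(58 - 1*3)²/105) + 1272 = (-52/105 + 32*(58 - 3)²/105) + 1272 = (-52/105 + (32/105)*55²) + 1272 = (-52/105 + (32/105)*3025) + 1272 = (-52/105 + 19360/21) + 1272 = 96748/105 + 1272 = 230308/105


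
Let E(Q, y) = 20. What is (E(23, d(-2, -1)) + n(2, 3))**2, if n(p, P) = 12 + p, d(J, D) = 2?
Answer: 1156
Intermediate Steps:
(E(23, d(-2, -1)) + n(2, 3))**2 = (20 + (12 + 2))**2 = (20 + 14)**2 = 34**2 = 1156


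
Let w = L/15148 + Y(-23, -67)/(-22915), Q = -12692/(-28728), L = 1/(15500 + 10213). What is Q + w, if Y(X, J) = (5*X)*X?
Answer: 1747803242075/5355242704476 ≈ 0.32637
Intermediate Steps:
Y(X, J) = 5*X**2
L = 1/25713 ≈ 3.8891e-5
Q = 167/378 (Q = -12692*(-1/28728) = 167/378 ≈ 0.44180)
w = -206045772613/1785080901492 (w = (1/25713)/15148 + (5*(-23)**2)/(-22915) = (1/25713)*(1/15148) + (5*529)*(-1/22915) = 1/389500524 + 2645*(-1/22915) = 1/389500524 - 529/4583 = -206045772613/1785080901492 ≈ -0.11543)
Q + w = 167/378 - 206045772613/1785080901492 = 1747803242075/5355242704476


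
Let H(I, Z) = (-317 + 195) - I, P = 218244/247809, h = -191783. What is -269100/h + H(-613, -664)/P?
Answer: 7797925400959/13951829684 ≈ 558.92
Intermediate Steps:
P = 72748/82603 (P = 218244*(1/247809) = 72748/82603 ≈ 0.88069)
H(I, Z) = -122 - I
-269100/h + H(-613, -664)/P = -269100/(-191783) + (-122 - 1*(-613))/(72748/82603) = -269100*(-1/191783) + (-122 + 613)*(82603/72748) = 269100/191783 + 491*(82603/72748) = 269100/191783 + 40558073/72748 = 7797925400959/13951829684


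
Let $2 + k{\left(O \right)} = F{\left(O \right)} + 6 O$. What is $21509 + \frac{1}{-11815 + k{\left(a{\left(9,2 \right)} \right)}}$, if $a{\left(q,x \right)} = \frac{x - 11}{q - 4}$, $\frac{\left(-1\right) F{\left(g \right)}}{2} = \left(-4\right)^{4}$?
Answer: $\frac{1327083786}{61699} \approx 21509.0$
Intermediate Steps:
$F{\left(g \right)} = -512$ ($F{\left(g \right)} = - 2 \left(-4\right)^{4} = \left(-2\right) 256 = -512$)
$a{\left(q,x \right)} = \frac{-11 + x}{-4 + q}$
$k{\left(O \right)} = -514 + 6 O$ ($k{\left(O \right)} = -2 + \left(-512 + 6 O\right) = -514 + 6 O$)
$21509 + \frac{1}{-11815 + k{\left(a{\left(9,2 \right)} \right)}} = 21509 + \frac{1}{-11815 - \left(514 - 6 \frac{-11 + 2}{-4 + 9}\right)} = 21509 + \frac{1}{-11815 - \left(514 - 6 \cdot \frac{1}{5} \left(-9\right)\right)} = 21509 + \frac{1}{-11815 + \left(-514 + 6 \left(- \frac{9}{5}\right)\right)} = 21509 + \frac{1}{-11815 - \frac{2624}{5}} = 21509 + \frac{1}{- \frac{61699}{5}} = 21509 - \frac{5}{61699} = \frac{1327083786}{61699}$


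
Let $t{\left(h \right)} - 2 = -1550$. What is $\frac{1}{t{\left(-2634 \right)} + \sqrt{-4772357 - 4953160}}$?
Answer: $- \frac{172}{1346869} - \frac{i \sqrt{1080613}}{4040607} \approx -0.0001277 - 0.00025727 i$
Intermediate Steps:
$t{\left(h \right)} = -1548$ ($t{\left(h \right)} = 2 - 1550 = -1548$)
$\frac{1}{t{\left(-2634 \right)} + \sqrt{-4772357 - 4953160}} = \frac{1}{-1548 + \sqrt{-4772357 - 4953160}} = \frac{1}{-1548 + \sqrt{-9725517}} = \frac{1}{-1548 + 3 i \sqrt{1080613}}$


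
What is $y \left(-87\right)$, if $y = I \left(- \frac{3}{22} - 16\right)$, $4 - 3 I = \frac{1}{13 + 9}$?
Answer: $\frac{895665}{484} \approx 1850.5$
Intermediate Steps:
$I = \frac{29}{22}$ ($I = \frac{4}{3} - \frac{1}{3 \left(13 + 9\right)} = \frac{4}{3} - \frac{1}{3 \cdot 22} = \frac{4}{3} - \frac{1}{66} = \frac{29}{22} \approx 1.3182$)
$y = - \frac{10295}{484}$ ($y = \frac{29 \left(- \frac{3}{22} - 16\right)}{22} = \frac{29}{22} \left(- \frac{355}{22}\right) = - \frac{10295}{484} \approx -21.271$)
$y \left(-87\right) = \left(- \frac{10295}{484}\right) \left(-87\right) = \frac{895665}{484}$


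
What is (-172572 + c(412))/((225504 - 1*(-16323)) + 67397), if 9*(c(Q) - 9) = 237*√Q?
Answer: -172563/309224 + 79*√103/463836 ≈ -0.55632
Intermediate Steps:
c(Q) = 9 + 79*√Q/3 (c(Q) = 9 + (237*√Q)/9 = 9 + 79*√Q/3)
(-172572 + c(412))/((225504 - 1*(-16323)) + 67397) = (-172572 + (9 + 79*√412/3))/((225504 - 1*(-16323)) + 67397) = (-172572 + (9 + 79*(2*√103)/3))/((225504 + 16323) + 67397) = (-172572 + (9 + 158*√103/3))/(241827 + 67397) = (-172563 + 158*√103/3)/309224 = (-172563 + 158*√103/3)*(1/309224) = -172563/309224 + 79*√103/463836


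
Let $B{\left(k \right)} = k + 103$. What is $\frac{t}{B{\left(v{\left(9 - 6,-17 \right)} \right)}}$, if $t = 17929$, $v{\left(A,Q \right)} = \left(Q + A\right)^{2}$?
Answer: $\frac{17929}{299} \approx 59.963$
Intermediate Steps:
$v{\left(A,Q \right)} = \left(A + Q\right)^{2}$
$B{\left(k \right)} = 103 + k$
$\frac{t}{B{\left(v{\left(9 - 6,-17 \right)} \right)}} = \frac{17929}{103 + \left(\left(9 - 6\right) - 17\right)^{2}} = \frac{17929}{103 + \left(3 - 17\right)^{2}} = \frac{17929}{103 + \left(-14\right)^{2}} = \frac{17929}{103 + 196} = \frac{17929}{299}$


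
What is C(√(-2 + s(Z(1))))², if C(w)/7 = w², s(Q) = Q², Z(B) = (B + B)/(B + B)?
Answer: 49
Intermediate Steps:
Z(B) = 1 (Z(B) = (2*B)/((2*B)) = (2*B)*(1/(2*B)) = 1)
C(w) = 7*w²
C(√(-2 + s(Z(1))))² = (7*(√(-2 + 1²))²)² = (7*(√(-2 + 1))²)² = (7*(√(-1))²)² = (7*I²)² = (7*(-1))² = (-7)² = 49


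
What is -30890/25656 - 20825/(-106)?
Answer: 132752965/679884 ≈ 195.26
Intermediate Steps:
-30890/25656 - 20825/(-106) = -30890*1/25656 - 20825*(-1/106) = -15445/12828 + 20825/106 = 132752965/679884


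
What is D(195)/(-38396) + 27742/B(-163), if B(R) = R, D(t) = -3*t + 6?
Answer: -1065087455/6258548 ≈ -170.18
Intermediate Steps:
D(t) = 6 - 3*t
D(195)/(-38396) + 27742/B(-163) = (6 - 3*195)/(-38396) + 27742/(-163) = (6 - 585)*(-1/38396) + 27742*(-1/163) = -579*(-1/38396) - 27742/163 = 579/38396 - 27742/163 = -1065087455/6258548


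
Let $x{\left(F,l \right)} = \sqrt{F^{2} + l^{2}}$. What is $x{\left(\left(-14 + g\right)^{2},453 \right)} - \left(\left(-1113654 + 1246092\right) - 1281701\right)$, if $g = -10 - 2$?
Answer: $1149263 + \sqrt{662185} \approx 1.1501 \cdot 10^{6}$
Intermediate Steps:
$g = -12$ ($g = -10 - 2 = -12$)
$x{\left(\left(-14 + g\right)^{2},453 \right)} - \left(\left(-1113654 + 1246092\right) - 1281701\right) = \sqrt{\left(\left(-14 - 12\right)^{2}\right)^{2} + 453^{2}} - \left(\left(-1113654 + 1246092\right) - 1281701\right) = \sqrt{\left(\left(-26\right)^{2}\right)^{2} + 205209} - \left(132438 - 1281701\right) = \sqrt{676^{2} + 205209} - -1149263 = \sqrt{456976 + 205209} + 1149263 = \sqrt{662185} + 1149263 = 1149263 + \sqrt{662185}$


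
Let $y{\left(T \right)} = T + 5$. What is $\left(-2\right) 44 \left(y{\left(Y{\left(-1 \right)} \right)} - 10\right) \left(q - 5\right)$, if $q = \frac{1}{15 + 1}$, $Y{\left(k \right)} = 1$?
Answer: $-1738$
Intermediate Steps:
$q = \frac{1}{16} \approx 0.0625$
$y{\left(T \right)} = 5 + T$
$\left(-2\right) 44 \left(y{\left(Y{\left(-1 \right)} \right)} - 10\right) \left(q - 5\right) = \left(-2\right) 44 \left(\left(5 + 1\right) - 10\right) \left(\frac{1}{16} - 5\right) = - 88 \left(6 - 10\right) \left(- \frac{79}{16}\right) = - 88 \left(\left(-4\right) \left(- \frac{79}{16}\right)\right) = \left(-88\right) \frac{79}{4} = -1738$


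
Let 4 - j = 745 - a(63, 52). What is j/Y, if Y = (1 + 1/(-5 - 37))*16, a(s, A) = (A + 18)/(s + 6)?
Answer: -357413/7544 ≈ -47.377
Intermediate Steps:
a(s, A) = (18 + A)/(6 + s)
j = -51059/69 (j = 4 - (745 - (18 + 52)/(6 + 63)) = 4 - (745 - 70/69) = 4 - 1*51335/69 = 4 - 51335/69 = -51059/69 ≈ -739.99)
Y = 328/21 (Y = (1 + 1/(-42))*16 = (1 - 1/42)*16 = (41/42)*16 = 328/21 ≈ 15.619)
j/Y = -51059/(69*328/21) = -51059/69*21/328 = -357413/7544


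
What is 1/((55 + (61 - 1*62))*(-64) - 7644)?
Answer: -1/11100 ≈ -9.0090e-5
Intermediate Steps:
1/((55 + (61 - 1*62))*(-64) - 7644) = 1/((55 + (61 - 62))*(-64) - 7644) = 1/((55 - 1)*(-64) - 7644) = 1/(54*(-64) - 7644) = 1/(-3456 - 7644) = 1/(-11100) = -1/11100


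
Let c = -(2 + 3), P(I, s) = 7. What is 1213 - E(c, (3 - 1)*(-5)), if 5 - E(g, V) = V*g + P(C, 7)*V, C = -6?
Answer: 1188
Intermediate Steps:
c = -5 (c = -1*5 = -5)
E(g, V) = 5 - 7*V - V*g (E(g, V) = 5 - (V*g + 7*V) = 5 - (7*V + V*g) = 5 + (-7*V - V*g) = 5 - 7*V - V*g)
1213 - E(c, (3 - 1)*(-5)) = 1213 - (5 - 7*(3 - 1)*(-5) - 1*(3 - 1)*(-5)*(-5)) = 1213 - (5 - 14*(-5) - 1*2*(-5)*(-5)) = 1213 - (5 - 7*(-10) - 1*(-10)*(-5)) = 1213 - (5 + 70 - 50) = 1213 - 1*25 = 1213 - 25 = 1188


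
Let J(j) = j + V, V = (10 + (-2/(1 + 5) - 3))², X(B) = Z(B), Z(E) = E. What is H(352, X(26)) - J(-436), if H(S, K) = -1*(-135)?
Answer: 4739/9 ≈ 526.56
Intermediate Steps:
X(B) = B
H(S, K) = 135
V = 400/9 (V = (10 + (-2/6 - 3))² = (10 + (-2*⅙ - 3))² = (10 + (-⅓ - 3))² = (10 - 10/3)² = (20/3)² = 400/9 ≈ 44.444)
J(j) = 400/9 + j (J(j) = j + 400/9 = 400/9 + j)
H(352, X(26)) - J(-436) = 135 - (400/9 - 436) = 135 - 1*(-3524/9) = 135 + 3524/9 = 4739/9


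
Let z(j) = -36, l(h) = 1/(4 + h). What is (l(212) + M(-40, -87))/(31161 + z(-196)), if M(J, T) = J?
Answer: -8639/6723000 ≈ -0.0012850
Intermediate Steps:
(l(212) + M(-40, -87))/(31161 + z(-196)) = (1/(4 + 212) - 40)/(31161 - 36) = (1/216 - 40)/31125 = (1/216 - 40)*(1/31125) = -8639/216*1/31125 = -8639/6723000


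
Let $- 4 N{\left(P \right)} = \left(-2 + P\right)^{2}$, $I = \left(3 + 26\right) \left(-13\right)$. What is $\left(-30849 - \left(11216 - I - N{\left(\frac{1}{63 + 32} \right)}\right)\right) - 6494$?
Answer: $- \frac{1766625321}{36100} \approx -48937.0$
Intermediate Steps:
$I = -377$ ($I = 29 \left(-13\right) = -377$)
$N{\left(P \right)} = - \frac{\left(-2 + P\right)^{2}}{4}$
$\left(-30849 - \left(11216 - I - N{\left(\frac{1}{63 + 32} \right)}\right)\right) - 6494 = \left(-30849 - \left(11593 + \frac{\left(-2 + \frac{1}{63 + 32}\right)^{2}}{4}\right)\right) - 6494 = \left(-30849 - \left(11593 + \frac{\left(-2 + \frac{1}{95}\right)^{2}}{4}\right)\right) - 6494 = \left(-30849 - \left(11593 + \frac{35721}{36100}\right)\right) - 6494 = \left(-30849 - \frac{418543021}{36100}\right) - 6494 = - \frac{1532191921}{36100} - 6494 = - \frac{1766625321}{36100}$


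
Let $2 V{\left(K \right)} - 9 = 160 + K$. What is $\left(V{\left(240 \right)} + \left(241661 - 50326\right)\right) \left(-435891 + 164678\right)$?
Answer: $- \frac{103896004827}{2} \approx -5.1948 \cdot 10^{10}$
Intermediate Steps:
$V{\left(K \right)} = \frac{169}{2} + \frac{K}{2}$ ($V{\left(K \right)} = \frac{9}{2} + \frac{160 + K}{2} = \frac{9}{2} + \left(80 + \frac{K}{2}\right) = \frac{169}{2} + \frac{K}{2}$)
$\left(V{\left(240 \right)} + \left(241661 - 50326\right)\right) \left(-435891 + 164678\right) = \left(\left(\frac{169}{2} + \frac{1}{2} \cdot 240\right) + \left(241661 - 50326\right)\right) \left(-435891 + 164678\right) = \left(\left(\frac{169}{2} + 120\right) + \left(241661 - 50326\right)\right) \left(-271213\right) = \left(\frac{409}{2} + 191335\right) \left(-271213\right) = \frac{383079}{2} \left(-271213\right) = - \frac{103896004827}{2}$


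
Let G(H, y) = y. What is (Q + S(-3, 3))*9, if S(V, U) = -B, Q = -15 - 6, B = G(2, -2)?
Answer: -171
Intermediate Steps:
B = -2
Q = -21
S(V, U) = 2 (S(V, U) = -1*(-2) = 2)
(Q + S(-3, 3))*9 = (-21 + 2)*9 = -19*9 = -171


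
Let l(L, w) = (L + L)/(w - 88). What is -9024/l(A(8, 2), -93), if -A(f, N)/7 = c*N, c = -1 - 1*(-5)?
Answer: -102084/7 ≈ -14583.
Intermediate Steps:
c = 4 (c = -1 + 5 = 4)
A(f, N) = -28*N
l(L, w) = 2*L/(-88 + w) (l(L, w) = (2*L)/(-88 + w) = 2*L/(-88 + w))
-9024/l(A(8, 2), -93) = -9024/(2*(-28*2)/(-88 - 93)) = -9024/(2*(-56)/(-181)) = -9024/(2*(-56)*(-1/181)) = -9024/112/181 = -9024*181/112 = -102084/7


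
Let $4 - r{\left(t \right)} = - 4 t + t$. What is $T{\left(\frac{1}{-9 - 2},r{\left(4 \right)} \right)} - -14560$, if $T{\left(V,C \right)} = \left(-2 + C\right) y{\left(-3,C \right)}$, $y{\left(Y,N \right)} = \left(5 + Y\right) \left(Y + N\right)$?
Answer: $14924$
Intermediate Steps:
$y{\left(Y,N \right)} = \left(5 + Y\right) \left(N + Y\right)$
$r{\left(t \right)} = 4 + 3 t$ ($r{\left(t \right)} = 4 - \left(- 4 t + t\right) = 4 - - 3 t = 4 + 3 t$)
$T{\left(V,C \right)} = \left(-6 + 2 C\right) \left(-2 + C\right)$ ($T{\left(V,C \right)} = \left(-2 + C\right) \left(\left(-3\right)^{2} + 5 C + 5 \left(-3\right) + C \left(-3\right)\right) = \left(-2 + C\right) \left(9 + 5 C - 15 - 3 C\right) = \left(-2 + C\right) \left(-6 + 2 C\right) = \left(-6 + 2 C\right) \left(-2 + C\right)$)
$T{\left(\frac{1}{-9 - 2},r{\left(4 \right)} \right)} - -14560 = 2 \left(-3 + \left(4 + 3 \cdot 4\right)\right) \left(-2 + \left(4 + 3 \cdot 4\right)\right) - -14560 = 2 \left(-3 + \left(4 + 12\right)\right) \left(-2 + \left(4 + 12\right)\right) + 14560 = 2 \left(-3 + 16\right) \left(-2 + 16\right) + 14560 = 2 \cdot 13 \cdot 14 + 14560 = 364 + 14560 = 14924$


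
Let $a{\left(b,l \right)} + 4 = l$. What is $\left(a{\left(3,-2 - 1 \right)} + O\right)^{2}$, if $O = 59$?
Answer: $2704$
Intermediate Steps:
$a{\left(b,l \right)} = -4 + l$
$\left(a{\left(3,-2 - 1 \right)} + O\right)^{2} = \left(\left(-4 - 3\right) + 59\right)^{2} = \left(-7 + 59\right)^{2} = 52^{2} = 2704$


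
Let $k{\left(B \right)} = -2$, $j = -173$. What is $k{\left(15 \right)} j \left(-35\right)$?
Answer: $-12110$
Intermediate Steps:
$k{\left(15 \right)} j \left(-35\right) = \left(-2\right) \left(-173\right) \left(-35\right) = 346 \left(-35\right) = -12110$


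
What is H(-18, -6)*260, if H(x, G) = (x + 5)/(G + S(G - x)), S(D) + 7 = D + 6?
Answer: -676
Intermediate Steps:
S(D) = -1 + D (S(D) = -7 + (D + 6) = -7 + (6 + D) = -1 + D)
H(x, G) = (5 + x)/(-1 - x + 2*G) (H(x, G) = (x + 5)/(G + (-1 + (G - x))) = (5 + x)/(G + (-1 + G - x)) = (5 + x)/(-1 - x + 2*G))
H(-18, -6)*260 = ((-5 - 1*(-18))/(1 - 18 - 2*(-6)))*260 = ((-5 + 18)/(1 - 18 + 12))*260 = (13/(-5))*260 = -1/5*13*260 = -13/5*260 = -676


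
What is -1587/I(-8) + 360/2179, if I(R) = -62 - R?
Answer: 1159171/39222 ≈ 29.554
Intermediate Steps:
-1587/I(-8) + 360/2179 = -1587/(-62 - 1*(-8)) + 360/2179 = -1587/(-62 + 8) + 360*(1/2179) = -1587/(-54) + 360/2179 = -1587*(-1/54) + 360/2179 = 529/18 + 360/2179 = 1159171/39222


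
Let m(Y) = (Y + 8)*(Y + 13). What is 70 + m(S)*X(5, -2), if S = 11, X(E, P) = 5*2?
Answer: 4630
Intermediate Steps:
X(E, P) = 10
m(Y) = (8 + Y)*(13 + Y)
70 + m(S)*X(5, -2) = 70 + (104 + 11² + 21*11)*10 = 70 + (104 + 121 + 231)*10 = 70 + 456*10 = 70 + 4560 = 4630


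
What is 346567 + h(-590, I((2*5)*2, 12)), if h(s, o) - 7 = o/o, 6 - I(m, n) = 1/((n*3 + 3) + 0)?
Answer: 346575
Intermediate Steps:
I(m, n) = 6 - 1/(3 + 3*n) (I(m, n) = 6 - 1/((n*3 + 3) + 0) = 6 - 1/((3*n + 3) + 0) = 6 - 1/((3 + 3*n) + 0) = 6 - 1/(3 + 3*n))
h(s, o) = 8 (h(s, o) = 7 + o/o = 7 + 1 = 8)
346567 + h(-590, I((2*5)*2, 12)) = 346567 + 8 = 346575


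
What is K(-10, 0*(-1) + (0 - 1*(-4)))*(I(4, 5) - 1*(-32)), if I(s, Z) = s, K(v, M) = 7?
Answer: 252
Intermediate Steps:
K(-10, 0*(-1) + (0 - 1*(-4)))*(I(4, 5) - 1*(-32)) = 7*(4 - 1*(-32)) = 7*(4 + 32) = 7*36 = 252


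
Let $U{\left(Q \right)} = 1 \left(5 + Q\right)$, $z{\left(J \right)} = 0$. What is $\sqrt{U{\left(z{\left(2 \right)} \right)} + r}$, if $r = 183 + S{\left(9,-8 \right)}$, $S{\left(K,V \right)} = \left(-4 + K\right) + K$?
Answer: $\sqrt{202} \approx 14.213$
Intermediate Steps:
$S{\left(K,V \right)} = -4 + 2 K$
$r = 197$ ($r = 183 + \left(-4 + 2 \cdot 9\right) = 183 + \left(-4 + 18\right) = 183 + 14 = 197$)
$U{\left(Q \right)} = 5 + Q$
$\sqrt{U{\left(z{\left(2 \right)} \right)} + r} = \sqrt{\left(5 + 0\right) + 197} = \sqrt{5 + 197} = \sqrt{202}$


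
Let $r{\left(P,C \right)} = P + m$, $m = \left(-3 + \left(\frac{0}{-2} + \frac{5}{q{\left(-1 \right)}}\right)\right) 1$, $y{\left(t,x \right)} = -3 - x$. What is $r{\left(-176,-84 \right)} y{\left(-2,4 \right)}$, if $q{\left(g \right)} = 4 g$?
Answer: $\frac{5047}{4} \approx 1261.8$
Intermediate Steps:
$m = - \frac{17}{4}$ ($m = \left(-3 + \left(\frac{0}{-2} + \frac{5}{4 \left(-1\right)}\right)\right) 1 = \left(-3 + \left(0 \left(- \frac{1}{2}\right) + \frac{5}{-4}\right)\right) 1 = \left(-3 + \left(0 + 5 \left(- \frac{1}{4}\right)\right)\right) 1 = \left(-3 + \left(0 - \frac{5}{4}\right)\right) 1 = \left(-3 - \frac{5}{4}\right) 1 = \left(- \frac{17}{4}\right) 1 = - \frac{17}{4} \approx -4.25$)
$r{\left(P,C \right)} = - \frac{17}{4} + P$ ($r{\left(P,C \right)} = P - \frac{17}{4} = - \frac{17}{4} + P$)
$r{\left(-176,-84 \right)} y{\left(-2,4 \right)} = \left(- \frac{17}{4} - 176\right) \left(-3 - 4\right) = - \frac{721 \left(-3 - 4\right)}{4} = \left(- \frac{721}{4}\right) \left(-7\right) = \frac{5047}{4}$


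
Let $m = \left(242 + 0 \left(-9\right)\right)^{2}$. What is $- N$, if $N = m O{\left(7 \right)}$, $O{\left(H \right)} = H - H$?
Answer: $0$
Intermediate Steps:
$O{\left(H \right)} = 0$
$m = 58564$ ($m = \left(242 + 0\right)^{2} = 242^{2} = 58564$)
$N = 0$ ($N = 58564 \cdot 0 = 0$)
$- N = \left(-1\right) 0 = 0$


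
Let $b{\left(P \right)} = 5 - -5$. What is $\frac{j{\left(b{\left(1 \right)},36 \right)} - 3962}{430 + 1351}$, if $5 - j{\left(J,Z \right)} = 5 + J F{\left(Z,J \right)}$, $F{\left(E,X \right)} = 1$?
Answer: $- \frac{3972}{1781} \approx -2.2302$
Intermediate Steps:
$b{\left(P \right)} = 10$ ($b{\left(P \right)} = 5 + 5 = 10$)
$j{\left(J,Z \right)} = - J$ ($j{\left(J,Z \right)} = 5 - \left(5 + J 1\right) = 5 - \left(5 + J\right) = - J$)
$\frac{j{\left(b{\left(1 \right)},36 \right)} - 3962}{430 + 1351} = \frac{\left(-1\right) 10 - 3962}{430 + 1351} = \frac{-10 - 3962}{1781} = \left(-3972\right) \frac{1}{1781} = - \frac{3972}{1781}$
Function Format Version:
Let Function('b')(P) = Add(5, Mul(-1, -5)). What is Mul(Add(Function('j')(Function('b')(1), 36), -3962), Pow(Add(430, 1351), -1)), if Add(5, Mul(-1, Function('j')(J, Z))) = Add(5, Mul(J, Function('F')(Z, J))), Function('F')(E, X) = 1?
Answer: Rational(-3972, 1781) ≈ -2.2302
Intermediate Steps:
Function('b')(P) = 10 (Function('b')(P) = Add(5, 5) = 10)
Function('j')(J, Z) = Mul(-1, J) (Function('j')(J, Z) = Add(5, Mul(-1, Add(5, Mul(J, 1)))) = Add(5, Mul(-1, Add(5, J))) = Add(5, Add(-5, Mul(-1, J))) = Mul(-1, J))
Mul(Add(Function('j')(Function('b')(1), 36), -3962), Pow(Add(430, 1351), -1)) = Mul(Add(Mul(-1, 10), -3962), Pow(Add(430, 1351), -1)) = Mul(Add(-10, -3962), Pow(1781, -1)) = Mul(-3972, Rational(1, 1781)) = Rational(-3972, 1781)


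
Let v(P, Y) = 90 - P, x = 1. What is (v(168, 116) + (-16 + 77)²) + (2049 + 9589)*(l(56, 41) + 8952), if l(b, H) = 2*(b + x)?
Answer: 105513751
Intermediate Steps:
l(b, H) = 2 + 2*b (l(b, H) = 2*(b + 1) = 2*(1 + b) = 2 + 2*b)
(v(168, 116) + (-16 + 77)²) + (2049 + 9589)*(l(56, 41) + 8952) = ((90 - 1*168) + (-16 + 77)²) + (2049 + 9589)*((2 + 2*56) + 8952) = ((90 - 168) + 61²) + 11638*((2 + 112) + 8952) = (-78 + 3721) + 11638*(114 + 8952) = 3643 + 11638*9066 = 3643 + 105510108 = 105513751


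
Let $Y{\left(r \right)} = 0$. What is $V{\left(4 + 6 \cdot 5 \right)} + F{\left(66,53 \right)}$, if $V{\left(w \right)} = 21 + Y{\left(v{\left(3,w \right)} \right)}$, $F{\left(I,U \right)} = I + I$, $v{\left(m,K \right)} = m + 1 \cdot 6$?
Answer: $153$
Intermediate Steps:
$v{\left(m,K \right)} = 6 + m$ ($v{\left(m,K \right)} = m + 6 = 6 + m$)
$F{\left(I,U \right)} = 2 I$
$V{\left(w \right)} = 21$ ($V{\left(w \right)} = 21 + 0 = 21$)
$V{\left(4 + 6 \cdot 5 \right)} + F{\left(66,53 \right)} = 21 + 2 \cdot 66 = 21 + 132 = 153$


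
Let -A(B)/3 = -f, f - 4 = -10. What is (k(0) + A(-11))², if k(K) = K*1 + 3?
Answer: 225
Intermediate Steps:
f = -6 (f = 4 - 10 = -6)
A(B) = -18 (A(B) = -(-3)*(-6) = -3*6 = -18)
k(K) = 3 + K (k(K) = K + 3 = 3 + K)
(k(0) + A(-11))² = ((3 + 0) - 18)² = (3 - 18)² = (-15)² = 225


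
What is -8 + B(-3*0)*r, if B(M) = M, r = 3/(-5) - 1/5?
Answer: -8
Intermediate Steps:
r = -⅘ (r = 3*(-⅕) - 1*⅕ = -⅗ - ⅕ = -⅘ ≈ -0.80000)
-8 + B(-3*0)*r = -8 - 3*0*(-⅘) = -8 + 0*(-⅘) = -8 + 0 = -8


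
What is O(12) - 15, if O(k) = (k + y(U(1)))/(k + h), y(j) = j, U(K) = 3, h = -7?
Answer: -12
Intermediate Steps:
O(k) = (3 + k)/(-7 + k) (O(k) = (k + 3)/(k - 7) = (3 + k)/(-7 + k))
O(12) - 15 = (3 + 12)/(-7 + 12) - 15 = 15/5 - 15 = (⅕)*15 - 15 = 3 - 15 = -12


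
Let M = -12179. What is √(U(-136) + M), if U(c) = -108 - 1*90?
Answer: I*√12377 ≈ 111.25*I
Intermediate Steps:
U(c) = -198 (U(c) = -108 - 90 = -198)
√(U(-136) + M) = √(-198 - 12179) = √(-12377) = I*√12377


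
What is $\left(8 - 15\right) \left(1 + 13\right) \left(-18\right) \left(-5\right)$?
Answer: $-8820$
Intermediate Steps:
$\left(8 - 15\right) \left(1 + 13\right) \left(-18\right) \left(-5\right) = \left(-7\right) 14 \left(-18\right) \left(-5\right) = \left(-98\right) \left(-18\right) \left(-5\right) = 1764 \left(-5\right) = -8820$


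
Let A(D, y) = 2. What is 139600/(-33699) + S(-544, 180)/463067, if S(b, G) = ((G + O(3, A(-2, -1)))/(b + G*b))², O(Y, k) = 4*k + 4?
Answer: -612046252761509636/147746036331310857 ≈ -4.1426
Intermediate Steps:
O(Y, k) = 4 + 4*k
S(b, G) = (12 + G)²/(b + G*b)² (S(b, G) = ((G + (4 + 4*2))/(b + G*b))² = ((G + (4 + 8))/(b + G*b))² = ((G + 12)/(b + G*b))² = ((12 + G)/(b + G*b))² = (12 + G)²/(b + G*b)²)
139600/(-33699) + S(-544, 180)/463067 = 139600/(-33699) + ((12 + 180)²/((-544)²*(1 + 180)²))/463067 = 139600*(-1/33699) + ((1/295936)*192²/181²)*(1/463067) = -139600/33699 + ((1/295936)*(1/32761)*36864)*(1/463067) = -139600/33699 + (36/9467929)*(1/463067) = -139600/33699 + 36/4384285478243 = -612046252761509636/147746036331310857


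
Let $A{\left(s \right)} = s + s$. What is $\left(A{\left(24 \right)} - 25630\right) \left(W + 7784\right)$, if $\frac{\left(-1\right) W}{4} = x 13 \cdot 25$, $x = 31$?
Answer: $831824312$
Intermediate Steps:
$W = -40300$ ($W = - 4 \cdot 31 \cdot 13 \cdot 25 = - 4 \cdot 403 \cdot 25 = \left(-4\right) 10075 = -40300$)
$A{\left(s \right)} = 2 s$
$\left(A{\left(24 \right)} - 25630\right) \left(W + 7784\right) = \left(2 \cdot 24 - 25630\right) \left(-40300 + 7784\right) = \left(48 - 25630\right) \left(-32516\right) = \left(-25582\right) \left(-32516\right) = 831824312$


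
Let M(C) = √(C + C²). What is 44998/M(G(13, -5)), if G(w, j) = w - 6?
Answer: 22499*√14/14 ≈ 6013.1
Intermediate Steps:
G(w, j) = -6 + w
44998/M(G(13, -5)) = 44998/(√((-6 + 13)*(1 + (-6 + 13)))) = 44998/(√(7*(1 + 7))) = 44998/(√(7*8)) = 44998/(√56) = 44998/((2*√14)) = 44998*(√14/28) = 22499*√14/14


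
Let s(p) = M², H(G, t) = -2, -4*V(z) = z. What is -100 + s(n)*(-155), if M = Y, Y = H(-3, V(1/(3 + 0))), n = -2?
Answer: -720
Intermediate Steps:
V(z) = -z/4
Y = -2
M = -2
s(p) = 4 (s(p) = (-2)² = 4)
-100 + s(n)*(-155) = -100 + 4*(-155) = -100 - 620 = -720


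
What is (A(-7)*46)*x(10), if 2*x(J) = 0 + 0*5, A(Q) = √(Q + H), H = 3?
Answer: 0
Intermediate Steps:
A(Q) = √(3 + Q) (A(Q) = √(Q + 3) = √(3 + Q))
x(J) = 0 (x(J) = (0 + 0*5)/2 = (0 + 0)/2 = (½)*0 = 0)
(A(-7)*46)*x(10) = (√(3 - 7)*46)*0 = (√(-4)*46)*0 = ((2*I)*46)*0 = (92*I)*0 = 0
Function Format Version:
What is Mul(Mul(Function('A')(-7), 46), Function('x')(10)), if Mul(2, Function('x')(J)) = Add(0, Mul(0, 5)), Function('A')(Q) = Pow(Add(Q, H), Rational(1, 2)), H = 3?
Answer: 0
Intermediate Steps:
Function('A')(Q) = Pow(Add(3, Q), Rational(1, 2)) (Function('A')(Q) = Pow(Add(Q, 3), Rational(1, 2)) = Pow(Add(3, Q), Rational(1, 2)))
Function('x')(J) = 0 (Function('x')(J) = Mul(Rational(1, 2), Add(0, Mul(0, 5))) = Mul(Rational(1, 2), Add(0, 0)) = Mul(Rational(1, 2), 0) = 0)
Mul(Mul(Function('A')(-7), 46), Function('x')(10)) = Mul(Mul(Pow(Add(3, -7), Rational(1, 2)), 46), 0) = Mul(Mul(Pow(-4, Rational(1, 2)), 46), 0) = Mul(Mul(Mul(2, I), 46), 0) = Mul(Mul(92, I), 0) = 0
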